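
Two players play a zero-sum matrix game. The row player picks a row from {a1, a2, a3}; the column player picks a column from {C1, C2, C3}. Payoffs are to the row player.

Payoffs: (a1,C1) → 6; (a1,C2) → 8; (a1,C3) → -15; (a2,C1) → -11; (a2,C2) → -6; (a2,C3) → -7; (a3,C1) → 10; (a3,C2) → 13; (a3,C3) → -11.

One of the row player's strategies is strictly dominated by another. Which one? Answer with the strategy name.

a3 gives a strictly higher payoff than a1 against every column: 10 > 6, 13 > 8, -11 > -15.
So a1 is strictly dominated and the row player never plays it.

a1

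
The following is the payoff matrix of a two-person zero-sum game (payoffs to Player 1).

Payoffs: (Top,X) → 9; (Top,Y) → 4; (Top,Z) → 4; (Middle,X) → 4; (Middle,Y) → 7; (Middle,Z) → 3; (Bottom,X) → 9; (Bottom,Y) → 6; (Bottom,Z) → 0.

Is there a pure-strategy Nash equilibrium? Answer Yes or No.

Yes

Row minima: Top → 4, Middle → 3, Bottom → 0; maximin = 4.
Column maxima: X → 9, Y → 7, Z → 4; minimax = 4.
maximin = minimax = 4, so a saddle point exists.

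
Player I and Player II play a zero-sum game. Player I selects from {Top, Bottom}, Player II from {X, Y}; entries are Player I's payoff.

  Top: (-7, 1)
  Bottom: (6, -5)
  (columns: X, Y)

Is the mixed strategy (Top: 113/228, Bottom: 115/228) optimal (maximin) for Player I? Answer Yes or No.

Against X this mix gives (113/228)·(-7) + (115/228)·6 = -101/228.
Against Y this mix gives (113/228)·1 + (115/228)·(-5) = -77/38.
Player II will play Y, holding Player I to -77/38. Shifting weight toward the row that does better against Y would raise this floor (the equalizing mix achieves -29/19 against both Y and X), so the proposed strategy is not optimal.

No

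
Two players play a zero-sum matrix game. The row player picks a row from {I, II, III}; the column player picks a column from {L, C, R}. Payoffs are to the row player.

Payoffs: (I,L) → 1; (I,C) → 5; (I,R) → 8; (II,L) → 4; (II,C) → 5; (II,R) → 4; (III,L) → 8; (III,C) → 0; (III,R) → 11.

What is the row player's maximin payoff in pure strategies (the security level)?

4

Row minima: I → 1, II → 4, III → 0.
The best of these is 4.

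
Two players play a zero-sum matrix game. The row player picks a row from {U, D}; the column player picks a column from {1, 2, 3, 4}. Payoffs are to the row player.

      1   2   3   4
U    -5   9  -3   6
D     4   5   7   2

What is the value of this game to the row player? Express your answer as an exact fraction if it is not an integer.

34/13

Row minima: U → -5, D → 2; maximin = 2.
Column maxima: 1 → 4, 2 → 9, 3 → 7, 4 → 6; minimax = 4.
2 ≠ 4, so there is no saddle point; optimal play is mixed.
2 is strictly dominated by 1 (it gives the row player strictly more in every row), so the column player never plays it.
3 is strictly dominated by 1 (it gives the row player strictly more in every row), so the column player never plays it.
On the remaining 2×2 (U, D vs 1, 4):
Let the row player play U with probability p. Expected payoff against 1: (-5)p + 4(1−p) = −9p + 4; against 4: 6p + 2(1−p) = 4p + 2.
Setting these equal: −9p + 4 = 4p + 2 ⇒ −13p = -2 ⇒ p = 2/13, and the value is (-9)·(2/13) + 4 = 34/13.
For the column player: with q = P(1), equating U's and D's payoffs gives −11q + 6 = 2q + 2 ⇒ q = 4/13.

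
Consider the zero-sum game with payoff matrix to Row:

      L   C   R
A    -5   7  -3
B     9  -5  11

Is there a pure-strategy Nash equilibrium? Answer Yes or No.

No

Row minima: A → -5, B → -5; maximin = -5.
Column maxima: L → 9, C → 7, R → 11; minimax = 7.
-5 ≠ 7, so no pure-strategy equilibrium exists.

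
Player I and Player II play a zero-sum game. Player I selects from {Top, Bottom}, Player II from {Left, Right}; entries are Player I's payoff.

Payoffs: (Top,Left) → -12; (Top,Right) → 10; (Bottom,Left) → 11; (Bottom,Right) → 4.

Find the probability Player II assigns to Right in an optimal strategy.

23/29

Row minima: Top → -12, Bottom → 4; maximin = 4.
Column maxima: Left → 11, Right → 10; minimax = 10.
4 ≠ 10, so there is no saddle point; optimal play is mixed.
Let Player I play Top with probability p. Expected payoff against Left: (-12)p + 11(1−p) = −23p + 11; against Right: 10p + 4(1−p) = 6p + 4.
Setting these equal: −23p + 11 = 6p + 4 ⇒ −29p = -7 ⇒ p = 7/29, and the value is (-23)·(7/29) + 11 = 158/29.
For Player II: with q = P(Left), equating Top's and Bottom's payoffs gives −22q + 10 = 7q + 4 ⇒ q = 6/29.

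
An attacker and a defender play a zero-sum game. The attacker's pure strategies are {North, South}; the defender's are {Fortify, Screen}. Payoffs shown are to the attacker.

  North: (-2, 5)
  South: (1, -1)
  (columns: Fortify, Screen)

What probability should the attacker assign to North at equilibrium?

Row minima: North → -2, South → -1; maximin = -1.
Column maxima: Fortify → 1, Screen → 5; minimax = 1.
-1 ≠ 1, so there is no saddle point; optimal play is mixed.
Let the attacker play North with probability p. Expected payoff against Fortify: (-2)p + 1(1−p) = −3p + 1; against Screen: 5p + (-1)(1−p) = 6p − 1.
Setting these equal: −3p + 1 = 6p − 1 ⇒ −9p = -2 ⇒ p = 2/9, and the value is (-3)·(2/9) + 1 = 1/3.
For the defender: with q = P(Fortify), equating North's and South's payoffs gives −7q + 5 = 2q − 1 ⇒ q = 2/3.

2/9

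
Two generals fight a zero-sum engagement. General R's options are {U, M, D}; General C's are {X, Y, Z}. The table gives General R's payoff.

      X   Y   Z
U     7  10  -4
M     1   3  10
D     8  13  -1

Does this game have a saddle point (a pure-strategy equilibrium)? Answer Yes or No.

No

Row minima: U → -4, M → 1, D → -1; maximin = 1.
Column maxima: X → 8, Y → 13, Z → 10; minimax = 8.
1 ≠ 8, so no pure-strategy equilibrium exists.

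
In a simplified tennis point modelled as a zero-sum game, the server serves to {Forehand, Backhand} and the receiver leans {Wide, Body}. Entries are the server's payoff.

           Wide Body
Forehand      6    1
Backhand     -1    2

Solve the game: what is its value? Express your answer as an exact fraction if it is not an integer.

Row minima: Forehand → 1, Backhand → -1; maximin = 1.
Column maxima: Wide → 6, Body → 2; minimax = 2.
1 ≠ 2, so there is no saddle point; optimal play is mixed.
Let the server play Forehand with probability p. Expected payoff against Wide: 6p + (-1)(1−p) = 7p − 1; against Body: 1p + 2(1−p) = −p + 2.
Setting these equal: 7p − 1 = −p + 2 ⇒ 8p = 3 ⇒ p = 3/8, and the value is (7)·(3/8) − 1 = 13/8.
For the receiver: with q = P(Wide), equating Forehand's and Backhand's payoffs gives 5q + 1 = −3q + 2 ⇒ q = 1/8.

13/8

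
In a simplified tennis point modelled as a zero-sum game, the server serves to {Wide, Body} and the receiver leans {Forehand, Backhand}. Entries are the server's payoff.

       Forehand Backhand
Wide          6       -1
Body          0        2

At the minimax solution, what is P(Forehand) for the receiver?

Row minima: Wide → -1, Body → 0; maximin = 0.
Column maxima: Forehand → 6, Backhand → 2; minimax = 2.
0 ≠ 2, so there is no saddle point; optimal play is mixed.
Let the server play Wide with probability p. Expected payoff against Forehand: 6p + 0(1−p) = 6p; against Backhand: (-1)p + 2(1−p) = −3p + 2.
Setting these equal: 6p = −3p + 2 ⇒ 9p = 2 ⇒ p = 2/9, and the value is (6)·(2/9) = 4/3.
For the receiver: with q = P(Forehand), equating Wide's and Body's payoffs gives 7q − 1 = −2q + 2 ⇒ q = 1/3.

1/3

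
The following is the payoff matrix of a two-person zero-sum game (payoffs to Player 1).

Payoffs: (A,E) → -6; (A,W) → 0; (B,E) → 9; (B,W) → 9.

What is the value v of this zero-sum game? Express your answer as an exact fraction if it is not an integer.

Row minima: A → -6, B → 9; maximin = 9.
Column maxima: E → 9, W → 9; minimax = 9.
Since maximin = minimax = 9, there is a saddle point and the value is 9.

9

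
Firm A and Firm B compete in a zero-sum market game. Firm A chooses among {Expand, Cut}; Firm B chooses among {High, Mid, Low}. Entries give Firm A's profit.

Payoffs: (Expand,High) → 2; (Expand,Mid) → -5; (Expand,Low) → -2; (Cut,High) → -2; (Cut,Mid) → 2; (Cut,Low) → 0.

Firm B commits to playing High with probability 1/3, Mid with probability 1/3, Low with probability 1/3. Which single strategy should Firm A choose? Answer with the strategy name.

Cut

Expected payoff of Expand: (1/3)·2 + (1/3)·(-5) + (1/3)·(-2) = -5/3.
Expected payoff of Cut: (1/3)·(-2) + (1/3)·2 + (1/3)·0 = 0.
The largest is 0, so Firm A's best response is Cut.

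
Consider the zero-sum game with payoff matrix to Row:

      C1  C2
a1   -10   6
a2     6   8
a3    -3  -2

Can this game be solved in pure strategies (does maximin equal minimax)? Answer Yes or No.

Row minima: a1 → -10, a2 → 6, a3 → -3; maximin = 6.
Column maxima: C1 → 6, C2 → 8; minimax = 6.
maximin = minimax = 6, so a saddle point exists.

Yes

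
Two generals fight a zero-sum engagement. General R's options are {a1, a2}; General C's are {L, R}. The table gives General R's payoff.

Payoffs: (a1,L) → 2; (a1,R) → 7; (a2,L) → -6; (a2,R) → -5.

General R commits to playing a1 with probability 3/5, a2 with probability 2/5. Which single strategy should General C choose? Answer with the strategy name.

If General C plays L, General R's expected payoff is (3/5)·2 + (2/5)·(-6) = -6/5.
If General C plays R, General R's expected payoff is (3/5)·7 + (2/5)·(-5) = 11/5.
General C minimizes General R's payoff; the smallest is -6/5, so the best response is L.

L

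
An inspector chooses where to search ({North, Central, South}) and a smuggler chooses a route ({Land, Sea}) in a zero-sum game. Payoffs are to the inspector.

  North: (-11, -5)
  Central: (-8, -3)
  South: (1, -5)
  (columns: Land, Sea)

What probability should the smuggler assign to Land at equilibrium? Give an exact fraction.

2/11

Row minima: North → -11, Central → -8, South → -5; maximin = -5.
Column maxima: Land → 1, Sea → -3; minimax = -3.
-5 ≠ -3, so there is no saddle point; optimal play is mixed.
North is strictly dominated by Central, so the inspector never plays it.
On the remaining 2×2 (Central, South vs Land, Sea):
Let the inspector play Central with probability p. Expected payoff against Land: (-8)p + 1(1−p) = −9p + 1; against Sea: (-3)p + (-5)(1−p) = 2p − 5.
Setting these equal: −9p + 1 = 2p − 5 ⇒ −11p = -6 ⇒ p = 6/11, and the value is (-9)·(6/11) + 1 = -43/11.
For the smuggler: with q = P(Land), equating Central's and South's payoffs gives −5q − 3 = 6q − 5 ⇒ q = 2/11.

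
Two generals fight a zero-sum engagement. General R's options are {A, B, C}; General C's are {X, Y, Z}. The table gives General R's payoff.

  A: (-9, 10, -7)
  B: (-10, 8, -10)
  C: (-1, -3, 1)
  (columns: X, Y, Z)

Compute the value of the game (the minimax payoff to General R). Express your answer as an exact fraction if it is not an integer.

-37/21

Row minima: A → -9, B → -10, C → -3; maximin = -3.
Column maxima: X → -1, Y → 10, Z → 1; minimax = -1.
-3 ≠ -1, so there is no saddle point; optimal play is mixed.
B is strictly dominated by A, so General R never plays it.
With B eliminated, Z is strictly dominated by X (it gives General R strictly more in every remaining row), so General C never plays it.
On the remaining 2×2 (A, C vs X, Y):
Let General R play A with probability p. Expected payoff against X: (-9)p + (-1)(1−p) = −8p − 1; against Y: 10p + (-3)(1−p) = 13p − 3.
Setting these equal: −8p − 1 = 13p − 3 ⇒ −21p = -2 ⇒ p = 2/21, and the value is (-8)·(2/21) − 1 = -37/21.
For General C: with q = P(X), equating A's and C's payoffs gives −19q + 10 = 2q − 3 ⇒ q = 13/21.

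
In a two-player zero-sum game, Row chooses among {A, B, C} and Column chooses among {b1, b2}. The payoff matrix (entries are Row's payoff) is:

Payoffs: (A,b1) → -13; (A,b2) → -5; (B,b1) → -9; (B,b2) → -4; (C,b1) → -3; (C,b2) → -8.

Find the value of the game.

Row minima: A → -13, B → -9, C → -8; maximin = -8.
Column maxima: b1 → -3, b2 → -4; minimax = -4.
-8 ≠ -4, so there is no saddle point; optimal play is mixed.
A is strictly dominated by B, so Row never plays it.
On the remaining 2×2 (B, C vs b1, b2):
Let Row play B with probability p. Expected payoff against b1: (-9)p + (-3)(1−p) = −6p − 3; against b2: (-4)p + (-8)(1−p) = 4p − 8.
Setting these equal: −6p − 3 = 4p − 8 ⇒ −10p = -5 ⇒ p = 1/2, and the value is (-6)·(1/2) − 3 = -6.
For Column: with q = P(b1), equating B's and C's payoffs gives −5q − 4 = 5q − 8 ⇒ q = 2/5.

-6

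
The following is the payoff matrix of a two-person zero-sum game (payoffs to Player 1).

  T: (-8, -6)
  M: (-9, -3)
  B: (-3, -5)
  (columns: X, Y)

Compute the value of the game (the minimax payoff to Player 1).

Row minima: T → -8, M → -9, B → -5; maximin = -5.
Column maxima: X → -3, Y → -3; minimax = -3.
-5 ≠ -3, so there is no saddle point; optimal play is mixed.
T is strictly dominated by B, so Player 1 never plays it.
On the remaining 2×2 (M, B vs X, Y):
Let Player 1 play M with probability p. Expected payoff against X: (-9)p + (-3)(1−p) = −6p − 3; against Y: (-3)p + (-5)(1−p) = 2p − 5.
Setting these equal: −6p − 3 = 2p − 5 ⇒ −8p = -2 ⇒ p = 1/4, and the value is (-6)·(1/4) − 3 = -9/2.
For Player 2: with q = P(X), equating M's and B's payoffs gives −6q − 3 = 2q − 5 ⇒ q = 1/4.

-9/2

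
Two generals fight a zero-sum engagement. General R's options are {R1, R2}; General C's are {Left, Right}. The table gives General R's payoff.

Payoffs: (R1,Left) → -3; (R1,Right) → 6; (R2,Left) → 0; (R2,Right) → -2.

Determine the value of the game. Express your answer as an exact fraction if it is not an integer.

-6/11

Row minima: R1 → -3, R2 → -2; maximin = -2.
Column maxima: Left → 0, Right → 6; minimax = 0.
-2 ≠ 0, so there is no saddle point; optimal play is mixed.
Let General R play R1 with probability p. Expected payoff against Left: (-3)p + 0(1−p) = −3p; against Right: 6p + (-2)(1−p) = 8p − 2.
Setting these equal: −3p = 8p − 2 ⇒ −11p = -2 ⇒ p = 2/11, and the value is (-3)·(2/11) = -6/11.
For General C: with q = P(Left), equating R1's and R2's payoffs gives −9q + 6 = 2q − 2 ⇒ q = 8/11.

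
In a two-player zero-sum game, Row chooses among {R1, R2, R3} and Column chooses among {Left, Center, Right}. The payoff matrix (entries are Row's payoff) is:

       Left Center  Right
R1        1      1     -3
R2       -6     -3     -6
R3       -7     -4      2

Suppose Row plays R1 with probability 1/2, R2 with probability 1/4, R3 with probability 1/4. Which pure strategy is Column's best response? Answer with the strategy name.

Left

If Column plays Left, Row's expected payoff is (1/2)·1 + (1/4)·(-6) + (1/4)·(-7) = -11/4.
If Column plays Center, Row's expected payoff is (1/2)·1 + (1/4)·(-3) + (1/4)·(-4) = -5/4.
If Column plays Right, Row's expected payoff is (1/2)·(-3) + (1/4)·(-6) + (1/4)·2 = -5/2.
Column minimizes Row's payoff; the smallest is -11/4, so the best response is Left.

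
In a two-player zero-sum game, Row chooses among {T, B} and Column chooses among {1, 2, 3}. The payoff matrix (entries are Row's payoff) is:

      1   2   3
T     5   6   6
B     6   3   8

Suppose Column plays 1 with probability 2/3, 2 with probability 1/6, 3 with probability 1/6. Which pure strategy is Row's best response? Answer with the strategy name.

Expected payoff of T: (2/3)·5 + (1/6)·6 + (1/6)·6 = 16/3.
Expected payoff of B: (2/3)·6 + (1/6)·3 + (1/6)·8 = 35/6.
The largest is 35/6, so Row's best response is B.

B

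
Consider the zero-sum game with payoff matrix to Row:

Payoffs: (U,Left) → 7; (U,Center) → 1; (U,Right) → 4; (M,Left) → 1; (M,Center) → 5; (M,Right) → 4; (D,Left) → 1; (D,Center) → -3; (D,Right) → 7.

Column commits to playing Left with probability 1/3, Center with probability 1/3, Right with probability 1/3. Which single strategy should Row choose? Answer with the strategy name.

U

Expected payoff of U: (1/3)·7 + (1/3)·1 + (1/3)·4 = 4.
Expected payoff of M: (1/3)·1 + (1/3)·5 + (1/3)·4 = 10/3.
Expected payoff of D: (1/3)·1 + (1/3)·(-3) + (1/3)·7 = 5/3.
The largest is 4, so Row's best response is U.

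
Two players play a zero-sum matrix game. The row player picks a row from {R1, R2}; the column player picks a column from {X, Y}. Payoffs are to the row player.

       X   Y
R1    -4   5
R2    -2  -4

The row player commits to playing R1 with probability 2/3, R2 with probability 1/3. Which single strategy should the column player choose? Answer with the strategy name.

X

If the column player plays X, the row player's expected payoff is (2/3)·(-4) + (1/3)·(-2) = -10/3.
If the column player plays Y, the row player's expected payoff is (2/3)·5 + (1/3)·(-4) = 2.
The column player minimizes the row player's payoff; the smallest is -10/3, so the best response is X.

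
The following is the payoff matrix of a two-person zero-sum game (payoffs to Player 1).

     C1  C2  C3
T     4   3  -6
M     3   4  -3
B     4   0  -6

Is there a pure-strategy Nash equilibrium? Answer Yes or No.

Row minima: T → -6, M → -3, B → -6; maximin = -3.
Column maxima: C1 → 4, C2 → 4, C3 → -3; minimax = -3.
maximin = minimax = -3, so a saddle point exists.

Yes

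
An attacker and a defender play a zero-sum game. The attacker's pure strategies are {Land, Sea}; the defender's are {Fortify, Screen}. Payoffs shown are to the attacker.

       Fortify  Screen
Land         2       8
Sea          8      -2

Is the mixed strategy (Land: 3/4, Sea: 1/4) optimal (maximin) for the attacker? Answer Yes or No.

No

Against Fortify this mix gives (3/4)·2 + (1/4)·8 = 7/2.
Against Screen this mix gives (3/4)·8 + (1/4)·(-2) = 11/2.
The defender will play Fortify, holding the attacker to 7/2. Shifting weight toward the row that does better against Fortify would raise this floor (the equalizing mix achieves 17/4 against both Fortify and Screen), so the proposed strategy is not optimal.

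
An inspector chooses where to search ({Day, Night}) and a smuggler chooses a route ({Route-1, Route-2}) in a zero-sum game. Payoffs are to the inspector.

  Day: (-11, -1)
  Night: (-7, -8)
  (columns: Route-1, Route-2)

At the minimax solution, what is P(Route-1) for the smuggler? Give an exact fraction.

7/11

Row minima: Day → -11, Night → -8; maximin = -8.
Column maxima: Route-1 → -7, Route-2 → -1; minimax = -7.
-8 ≠ -7, so there is no saddle point; optimal play is mixed.
Let the inspector play Day with probability p. Expected payoff against Route-1: (-11)p + (-7)(1−p) = −4p − 7; against Route-2: (-1)p + (-8)(1−p) = 7p − 8.
Setting these equal: −4p − 7 = 7p − 8 ⇒ −11p = -1 ⇒ p = 1/11, and the value is (-4)·(1/11) − 7 = -81/11.
For the smuggler: with q = P(Route-1), equating Day's and Night's payoffs gives −10q − 1 = q − 8 ⇒ q = 7/11.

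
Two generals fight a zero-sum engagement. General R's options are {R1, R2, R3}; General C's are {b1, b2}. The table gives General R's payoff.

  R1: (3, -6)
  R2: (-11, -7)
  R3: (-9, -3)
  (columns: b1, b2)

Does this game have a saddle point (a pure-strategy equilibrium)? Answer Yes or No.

No

Row minima: R1 → -6, R2 → -11, R3 → -9; maximin = -6.
Column maxima: b1 → 3, b2 → -3; minimax = -3.
-6 ≠ -3, so no pure-strategy equilibrium exists.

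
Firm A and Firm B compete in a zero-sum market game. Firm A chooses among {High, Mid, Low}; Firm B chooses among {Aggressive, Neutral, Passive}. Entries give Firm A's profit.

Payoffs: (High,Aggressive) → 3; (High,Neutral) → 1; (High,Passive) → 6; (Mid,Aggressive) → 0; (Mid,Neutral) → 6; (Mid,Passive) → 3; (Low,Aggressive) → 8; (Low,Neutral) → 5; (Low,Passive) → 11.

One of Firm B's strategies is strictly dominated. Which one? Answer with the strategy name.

Aggressive holds Firm A's payoff strictly below Passive in every row: 3 < 6, 0 < 3, 8 < 11.
So Passive is strictly dominated for Firm B.

Passive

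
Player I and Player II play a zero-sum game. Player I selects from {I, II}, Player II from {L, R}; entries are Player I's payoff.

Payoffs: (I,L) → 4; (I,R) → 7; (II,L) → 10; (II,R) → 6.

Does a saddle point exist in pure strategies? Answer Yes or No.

Row minima: I → 4, II → 6; maximin = 6.
Column maxima: L → 10, R → 7; minimax = 7.
6 ≠ 7, so no pure-strategy equilibrium exists.

No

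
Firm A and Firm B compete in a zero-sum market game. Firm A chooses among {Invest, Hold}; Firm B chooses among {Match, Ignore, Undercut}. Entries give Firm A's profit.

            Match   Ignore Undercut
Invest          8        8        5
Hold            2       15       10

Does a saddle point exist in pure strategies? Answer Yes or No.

Row minima: Invest → 5, Hold → 2; maximin = 5.
Column maxima: Match → 8, Ignore → 15, Undercut → 10; minimax = 8.
5 ≠ 8, so no pure-strategy equilibrium exists.

No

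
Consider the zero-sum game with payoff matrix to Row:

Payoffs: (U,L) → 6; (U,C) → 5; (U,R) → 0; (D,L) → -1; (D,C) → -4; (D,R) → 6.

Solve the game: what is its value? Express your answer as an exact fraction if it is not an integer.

Row minima: U → 0, D → -4; maximin = 0.
Column maxima: L → 6, C → 5, R → 6; minimax = 5.
0 ≠ 5, so there is no saddle point; optimal play is mixed.
L is strictly dominated by C (it gives Row strictly more in every row), so Column never plays it.
On the remaining 2×2 (U, D vs C, R):
Let Row play U with probability p. Expected payoff against C: 5p + (-4)(1−p) = 9p − 4; against R: 0p + 6(1−p) = −6p + 6.
Setting these equal: 9p − 4 = −6p + 6 ⇒ 15p = 10 ⇒ p = 2/3, and the value is (9)·(2/3) − 4 = 2.
For Column: with q = P(C), equating U's and D's payoffs gives 5q = −10q + 6 ⇒ q = 2/5.

2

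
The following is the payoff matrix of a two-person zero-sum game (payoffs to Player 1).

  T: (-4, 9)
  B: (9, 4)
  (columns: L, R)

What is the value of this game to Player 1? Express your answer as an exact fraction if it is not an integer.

Row minima: T → -4, B → 4; maximin = 4.
Column maxima: L → 9, R → 9; minimax = 9.
4 ≠ 9, so there is no saddle point; optimal play is mixed.
Let Player 1 play T with probability p. Expected payoff against L: (-4)p + 9(1−p) = −13p + 9; against R: 9p + 4(1−p) = 5p + 4.
Setting these equal: −13p + 9 = 5p + 4 ⇒ −18p = -5 ⇒ p = 5/18, and the value is (-13)·(5/18) + 9 = 97/18.
For Player 2: with q = P(L), equating T's and B's payoffs gives −13q + 9 = 5q + 4 ⇒ q = 5/18.

97/18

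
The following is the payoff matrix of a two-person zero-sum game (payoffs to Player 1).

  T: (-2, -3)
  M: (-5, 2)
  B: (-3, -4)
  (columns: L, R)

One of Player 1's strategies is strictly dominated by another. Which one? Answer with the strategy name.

B

T gives a strictly higher payoff than B against every column: -2 > -3, -3 > -4.
So B is strictly dominated and Player 1 never plays it.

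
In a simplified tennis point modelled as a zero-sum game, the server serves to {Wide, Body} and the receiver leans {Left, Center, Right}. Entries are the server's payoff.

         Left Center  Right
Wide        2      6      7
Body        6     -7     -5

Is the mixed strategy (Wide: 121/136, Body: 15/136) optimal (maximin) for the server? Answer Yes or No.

No

Against Left this mix gives (121/136)·2 + (15/136)·6 = 83/34.
Against Center this mix gives (121/136)·6 + (15/136)·(-7) = 621/136.
Against Right this mix gives (121/136)·7 + (15/136)·(-5) = 193/34.
The receiver will play Left, holding the server to 83/34. Shifting weight toward the row that does better against Left would raise this floor (the equalizing mix achieves 50/17 against both Left and Center), so the proposed strategy is not optimal.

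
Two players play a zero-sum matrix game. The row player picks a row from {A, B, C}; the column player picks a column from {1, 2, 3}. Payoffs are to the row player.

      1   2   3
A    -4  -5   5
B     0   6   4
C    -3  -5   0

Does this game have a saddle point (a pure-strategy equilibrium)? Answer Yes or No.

Row minima: A → -5, B → 0, C → -5; maximin = 0.
Column maxima: 1 → 0, 2 → 6, 3 → 5; minimax = 0.
maximin = minimax = 0, so a saddle point exists.

Yes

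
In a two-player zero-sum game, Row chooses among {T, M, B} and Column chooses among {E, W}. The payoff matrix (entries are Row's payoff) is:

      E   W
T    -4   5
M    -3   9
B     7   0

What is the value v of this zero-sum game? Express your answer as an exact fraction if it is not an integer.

63/19

Row minima: T → -4, M → -3, B → 0; maximin = 0.
Column maxima: E → 7, W → 9; minimax = 7.
0 ≠ 7, so there is no saddle point; optimal play is mixed.
T is strictly dominated by M, so Row never plays it.
On the remaining 2×2 (M, B vs E, W):
Let Row play M with probability p. Expected payoff against E: (-3)p + 7(1−p) = −10p + 7; against W: 9p + 0(1−p) = 9p.
Setting these equal: −10p + 7 = 9p ⇒ −19p = -7 ⇒ p = 7/19, and the value is (-10)·(7/19) + 7 = 63/19.
For Column: with q = P(E), equating M's and B's payoffs gives −12q + 9 = 7q ⇒ q = 9/19.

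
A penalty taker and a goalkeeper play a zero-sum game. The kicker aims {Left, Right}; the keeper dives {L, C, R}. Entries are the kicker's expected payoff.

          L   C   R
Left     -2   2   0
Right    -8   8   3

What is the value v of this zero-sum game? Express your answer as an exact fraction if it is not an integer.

-2

Row minima: Left → -2, Right → -8; maximin = -2.
Column maxima: L → -2, C → 8, R → 3; minimax = -2.
Since maximin = minimax = -2, there is a saddle point and the value is -2.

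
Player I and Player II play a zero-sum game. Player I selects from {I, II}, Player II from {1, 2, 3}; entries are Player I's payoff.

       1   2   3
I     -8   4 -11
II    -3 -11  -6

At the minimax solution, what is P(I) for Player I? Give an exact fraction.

1/4

Row minima: I → -11, II → -11; maximin = -11.
Column maxima: 1 → -3, 2 → 4, 3 → -6; minimax = -6.
-11 ≠ -6, so there is no saddle point; optimal play is mixed.
1 is strictly dominated by 3 (it gives Player I strictly more in every row), so Player II never plays it.
On the remaining 2×2 (I, II vs 2, 3):
Let Player I play I with probability p. Expected payoff against 2: 4p + (-11)(1−p) = 15p − 11; against 3: (-11)p + (-6)(1−p) = −5p − 6.
Setting these equal: 15p − 11 = −5p − 6 ⇒ 20p = 5 ⇒ p = 1/4, and the value is (15)·(1/4) − 11 = -29/4.
For Player II: with q = P(2), equating I's and II's payoffs gives 15q − 11 = −5q − 6 ⇒ q = 1/4.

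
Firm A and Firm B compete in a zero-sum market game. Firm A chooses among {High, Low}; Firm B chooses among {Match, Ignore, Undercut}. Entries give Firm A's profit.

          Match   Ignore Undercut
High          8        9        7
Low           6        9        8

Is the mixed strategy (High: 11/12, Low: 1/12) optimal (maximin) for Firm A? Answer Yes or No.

No

Against Match this mix gives (11/12)·8 + (1/12)·6 = 47/6.
Against Ignore this mix gives (11/12)·9 + (1/12)·9 = 9.
Against Undercut this mix gives (11/12)·7 + (1/12)·8 = 85/12.
Firm B will play Undercut, holding Firm A to 85/12. Shifting weight toward the row that does better against Undercut would raise this floor (the equalizing mix achieves 22/3 against both Undercut and Match), so the proposed strategy is not optimal.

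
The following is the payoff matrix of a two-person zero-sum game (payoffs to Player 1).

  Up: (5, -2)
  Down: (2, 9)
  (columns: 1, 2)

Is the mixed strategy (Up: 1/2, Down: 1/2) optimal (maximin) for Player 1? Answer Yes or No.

Yes

Against 1 this mix gives (1/2)·5 + (1/2)·2 = 7/2.
Against 2 this mix gives (1/2)·(-2) + (1/2)·9 = 7/2.
All of Player 2's active replies (1, 2) yield 7/2, and no column does worse for Player 1. The mix makes Player 2 indifferent and guarantees 7/2, so it is optimal.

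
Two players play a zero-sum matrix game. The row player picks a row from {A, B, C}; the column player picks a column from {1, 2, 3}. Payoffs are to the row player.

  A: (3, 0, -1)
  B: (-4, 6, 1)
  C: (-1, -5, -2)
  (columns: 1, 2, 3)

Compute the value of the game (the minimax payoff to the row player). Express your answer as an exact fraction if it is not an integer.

-1/9

Row minima: A → -1, B → -4, C → -5; maximin = -1.
Column maxima: 1 → 3, 2 → 6, 3 → 1; minimax = 1.
-1 ≠ 1, so there is no saddle point; optimal play is mixed.
C is strictly dominated by A, so the row player never plays it.
With C eliminated, 2 is strictly dominated by 3 (it gives the row player strictly more in every remaining row), so the column player never plays it.
On the remaining 2×2 (A, B vs 1, 3):
Let the row player play A with probability p. Expected payoff against 1: 3p + (-4)(1−p) = 7p − 4; against 3: (-1)p + 1(1−p) = −2p + 1.
Setting these equal: 7p − 4 = −2p + 1 ⇒ 9p = 5 ⇒ p = 5/9, and the value is (7)·(5/9) − 4 = -1/9.
For the column player: with q = P(1), equating A's and B's payoffs gives 4q − 1 = −5q + 1 ⇒ q = 2/9.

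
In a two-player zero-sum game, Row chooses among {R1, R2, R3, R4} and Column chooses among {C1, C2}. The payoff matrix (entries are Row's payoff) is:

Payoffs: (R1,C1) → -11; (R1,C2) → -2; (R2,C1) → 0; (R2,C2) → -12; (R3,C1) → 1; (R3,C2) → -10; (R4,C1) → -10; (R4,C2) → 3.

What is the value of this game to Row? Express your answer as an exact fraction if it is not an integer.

-97/24

Row minima: R1 → -11, R2 → -12, R3 → -10, R4 → -10; maximin = -10.
Column maxima: C1 → 1, C2 → 3; minimax = 1.
-10 ≠ 1, so there is no saddle point; optimal play is mixed.
R1 is strictly dominated by R4, so Row never plays it.
R2 is strictly dominated by R3, so Row never plays it.
On the remaining 2×2 (R3, R4 vs C1, C2):
Let Row play R3 with probability p. Expected payoff against C1: 1p + (-10)(1−p) = 11p − 10; against C2: (-10)p + 3(1−p) = −13p + 3.
Setting these equal: 11p − 10 = −13p + 3 ⇒ 24p = 13 ⇒ p = 13/24, and the value is (11)·(13/24) − 10 = -97/24.
For Column: with q = P(C1), equating R3's and R4's payoffs gives 11q − 10 = −13q + 3 ⇒ q = 13/24.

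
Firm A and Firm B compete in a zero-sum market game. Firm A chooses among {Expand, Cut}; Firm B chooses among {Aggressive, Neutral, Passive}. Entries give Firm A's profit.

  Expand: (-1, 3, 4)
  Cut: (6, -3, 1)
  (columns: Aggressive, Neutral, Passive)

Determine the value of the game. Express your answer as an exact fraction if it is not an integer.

Row minima: Expand → -1, Cut → -3; maximin = -1.
Column maxima: Aggressive → 6, Neutral → 3, Passive → 4; minimax = 3.
-1 ≠ 3, so there is no saddle point; optimal play is mixed.
Passive is strictly dominated by Neutral (it gives Firm A strictly more in every row), so Firm B never plays it.
On the remaining 2×2 (Expand, Cut vs Aggressive, Neutral):
Let Firm A play Expand with probability p. Expected payoff against Aggressive: (-1)p + 6(1−p) = −7p + 6; against Neutral: 3p + (-3)(1−p) = 6p − 3.
Setting these equal: −7p + 6 = 6p − 3 ⇒ −13p = -9 ⇒ p = 9/13, and the value is (-7)·(9/13) + 6 = 15/13.
For Firm B: with q = P(Aggressive), equating Expand's and Cut's payoffs gives −4q + 3 = 9q − 3 ⇒ q = 6/13.

15/13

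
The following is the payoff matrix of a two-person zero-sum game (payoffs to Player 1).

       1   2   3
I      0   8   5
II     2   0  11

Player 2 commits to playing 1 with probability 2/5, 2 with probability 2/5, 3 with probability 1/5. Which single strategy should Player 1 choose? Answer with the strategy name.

Expected payoff of I: (2/5)·0 + (2/5)·8 + (1/5)·5 = 21/5.
Expected payoff of II: (2/5)·2 + (2/5)·0 + (1/5)·11 = 3.
The largest is 21/5, so Player 1's best response is I.

I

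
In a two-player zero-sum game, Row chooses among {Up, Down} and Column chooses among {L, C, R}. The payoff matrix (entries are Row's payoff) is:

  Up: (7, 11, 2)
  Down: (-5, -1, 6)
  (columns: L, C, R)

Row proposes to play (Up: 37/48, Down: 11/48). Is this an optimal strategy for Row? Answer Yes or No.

Against L this mix gives (37/48)·7 + (11/48)·(-5) = 17/4.
Against C this mix gives (37/48)·11 + (11/48)·(-1) = 33/4.
Against R this mix gives (37/48)·2 + (11/48)·6 = 35/12.
Column will play R, holding Row to 35/12. Shifting weight toward the row that does better against R would raise this floor (the equalizing mix achieves 13/4 against both R and L), so the proposed strategy is not optimal.

No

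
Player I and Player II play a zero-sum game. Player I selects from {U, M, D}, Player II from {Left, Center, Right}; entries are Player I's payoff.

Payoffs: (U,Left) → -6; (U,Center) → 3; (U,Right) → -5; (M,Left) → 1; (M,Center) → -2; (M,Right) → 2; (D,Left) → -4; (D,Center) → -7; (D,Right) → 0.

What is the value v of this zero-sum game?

-3/4

Row minima: U → -6, M → -2, D → -7; maximin = -2.
Column maxima: Left → 1, Center → 3, Right → 2; minimax = 1.
-2 ≠ 1, so there is no saddle point; optimal play is mixed.
D is strictly dominated by M, so Player I never plays it.
Right is strictly dominated by Left (it gives Player I strictly more in every row), so Player II never plays it.
On the remaining 2×2 (U, M vs Left, Center):
Let Player I play U with probability p. Expected payoff against Left: (-6)p + 1(1−p) = −7p + 1; against Center: 3p + (-2)(1−p) = 5p − 2.
Setting these equal: −7p + 1 = 5p − 2 ⇒ −12p = -3 ⇒ p = 1/4, and the value is (-7)·(1/4) + 1 = -3/4.
For Player II: with q = P(Left), equating U's and M's payoffs gives −9q + 3 = 3q − 2 ⇒ q = 5/12.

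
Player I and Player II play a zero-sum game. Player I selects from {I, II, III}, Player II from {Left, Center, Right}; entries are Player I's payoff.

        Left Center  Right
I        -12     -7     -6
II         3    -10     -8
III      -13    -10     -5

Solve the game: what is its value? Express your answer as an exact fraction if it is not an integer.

-47/6

Row minima: I → -12, II → -10, III → -13; maximin = -10.
Column maxima: Left → 3, Center → -7, Right → -5; minimax = -7.
-10 ≠ -7, so there is no saddle point; optimal play is mixed.
Right is strictly dominated by Center (it gives Player I strictly more in every row), so Player II never plays it.
With Right eliminated, III is strictly dominated by I (I gives Player I strictly more in every remaining column), so Player I never plays it.
On the remaining 2×2 (I, II vs Left, Center):
Let Player I play I with probability p. Expected payoff against Left: (-12)p + 3(1−p) = −15p + 3; against Center: (-7)p + (-10)(1−p) = 3p − 10.
Setting these equal: −15p + 3 = 3p − 10 ⇒ −18p = -13 ⇒ p = 13/18, and the value is (-15)·(13/18) + 3 = -47/6.
For Player II: with q = P(Left), equating I's and II's payoffs gives −5q − 7 = 13q − 10 ⇒ q = 1/6.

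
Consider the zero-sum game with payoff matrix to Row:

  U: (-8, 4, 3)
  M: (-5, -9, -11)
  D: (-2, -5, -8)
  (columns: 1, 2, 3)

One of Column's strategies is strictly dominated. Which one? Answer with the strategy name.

3 holds Row's payoff strictly below 2 in every row: 3 < 4, -11 < -9, -8 < -5.
So 2 is strictly dominated for Column.

2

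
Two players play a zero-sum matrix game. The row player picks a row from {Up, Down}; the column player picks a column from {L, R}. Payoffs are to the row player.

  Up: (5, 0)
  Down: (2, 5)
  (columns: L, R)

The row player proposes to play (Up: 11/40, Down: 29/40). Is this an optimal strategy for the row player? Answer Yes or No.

No

Against L this mix gives (11/40)·5 + (29/40)·2 = 113/40.
Against R this mix gives (11/40)·0 + (29/40)·5 = 29/8.
The column player will play L, holding the row player to 113/40. Shifting weight toward the row that does better against L would raise this floor (the equalizing mix achieves 25/8 against both L and R), so the proposed strategy is not optimal.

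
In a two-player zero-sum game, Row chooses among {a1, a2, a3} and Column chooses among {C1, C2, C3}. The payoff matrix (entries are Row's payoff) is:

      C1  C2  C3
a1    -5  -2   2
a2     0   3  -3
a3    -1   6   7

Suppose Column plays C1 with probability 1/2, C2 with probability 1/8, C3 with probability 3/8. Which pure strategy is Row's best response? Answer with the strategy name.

a3

Expected payoff of a1: (1/2)·(-5) + (1/8)·(-2) + (3/8)·2 = -2.
Expected payoff of a2: (1/2)·0 + (1/8)·3 + (3/8)·(-3) = -3/4.
Expected payoff of a3: (1/2)·(-1) + (1/8)·6 + (3/8)·7 = 23/8.
The largest is 23/8, so Row's best response is a3.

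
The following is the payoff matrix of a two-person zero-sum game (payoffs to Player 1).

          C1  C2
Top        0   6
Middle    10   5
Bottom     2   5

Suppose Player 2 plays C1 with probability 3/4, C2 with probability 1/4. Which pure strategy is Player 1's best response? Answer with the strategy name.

Expected payoff of Top: (3/4)·0 + (1/4)·6 = 3/2.
Expected payoff of Middle: (3/4)·10 + (1/4)·5 = 35/4.
Expected payoff of Bottom: (3/4)·2 + (1/4)·5 = 11/4.
The largest is 35/4, so Player 1's best response is Middle.

Middle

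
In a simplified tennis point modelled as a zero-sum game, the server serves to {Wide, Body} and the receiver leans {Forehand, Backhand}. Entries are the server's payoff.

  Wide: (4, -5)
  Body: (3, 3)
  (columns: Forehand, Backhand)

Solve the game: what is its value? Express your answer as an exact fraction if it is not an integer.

3

Row minima: Wide → -5, Body → 3; maximin = 3.
Column maxima: Forehand → 4, Backhand → 3; minimax = 3.
Since maximin = minimax = 3, there is a saddle point and the value is 3.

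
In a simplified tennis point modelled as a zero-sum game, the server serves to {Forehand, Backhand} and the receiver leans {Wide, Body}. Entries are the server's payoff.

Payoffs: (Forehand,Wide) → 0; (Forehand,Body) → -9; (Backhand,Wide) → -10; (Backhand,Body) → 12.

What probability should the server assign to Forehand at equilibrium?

Row minima: Forehand → -9, Backhand → -10; maximin = -9.
Column maxima: Wide → 0, Body → 12; minimax = 0.
-9 ≠ 0, so there is no saddle point; optimal play is mixed.
Let the server play Forehand with probability p. Expected payoff against Wide: 0p + (-10)(1−p) = 10p − 10; against Body: (-9)p + 12(1−p) = −21p + 12.
Setting these equal: 10p − 10 = −21p + 12 ⇒ 31p = 22 ⇒ p = 22/31, and the value is (10)·(22/31) − 10 = -90/31.
For the receiver: with q = P(Wide), equating Forehand's and Backhand's payoffs gives 9q − 9 = −22q + 12 ⇒ q = 21/31.

22/31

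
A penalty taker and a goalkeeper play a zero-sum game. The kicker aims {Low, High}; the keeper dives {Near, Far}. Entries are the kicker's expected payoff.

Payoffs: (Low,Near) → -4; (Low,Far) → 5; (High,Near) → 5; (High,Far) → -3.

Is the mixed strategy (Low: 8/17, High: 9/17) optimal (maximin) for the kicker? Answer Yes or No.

Yes

Against Near this mix gives (8/17)·(-4) + (9/17)·5 = 13/17.
Against Far this mix gives (8/17)·5 + (9/17)·(-3) = 13/17.
All of the keeper's active replies (Near, Far) yield 13/17, and no column does worse for the kicker. The mix makes the keeper indifferent and guarantees 13/17, so it is optimal.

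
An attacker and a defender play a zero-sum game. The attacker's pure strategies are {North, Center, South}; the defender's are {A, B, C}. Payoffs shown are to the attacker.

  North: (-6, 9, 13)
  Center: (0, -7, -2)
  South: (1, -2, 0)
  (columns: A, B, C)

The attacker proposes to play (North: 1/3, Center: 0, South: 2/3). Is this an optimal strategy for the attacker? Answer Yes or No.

No

Against A this mix gives (1/3)·(-6) + (2/3)·1 = -4/3.
Against B this mix gives (1/3)·9 + (2/3)·(-2) = 5/3.
Against C this mix gives (1/3)·13 + (2/3)·0 = 13/3.
The defender will play A, holding the attacker to -4/3. Shifting weight toward the row that does better against A would raise this floor (the equalizing mix achieves -1/6 against both A and B), so the proposed strategy is not optimal.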